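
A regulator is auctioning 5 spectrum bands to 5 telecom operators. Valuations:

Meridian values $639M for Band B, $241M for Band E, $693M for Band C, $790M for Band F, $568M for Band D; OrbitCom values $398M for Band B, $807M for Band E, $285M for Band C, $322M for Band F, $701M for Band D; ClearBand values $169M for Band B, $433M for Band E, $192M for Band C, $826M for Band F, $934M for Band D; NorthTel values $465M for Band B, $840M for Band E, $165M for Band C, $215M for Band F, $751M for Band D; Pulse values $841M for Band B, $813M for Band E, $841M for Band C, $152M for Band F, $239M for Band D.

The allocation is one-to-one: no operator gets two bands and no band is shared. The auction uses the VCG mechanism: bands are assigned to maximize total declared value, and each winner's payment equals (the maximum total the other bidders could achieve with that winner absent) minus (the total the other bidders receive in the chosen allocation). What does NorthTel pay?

NorthTel pays $205M.

Efficient allocation: Meridian→Band C ($693M), OrbitCom→Band E ($807M), ClearBand→Band F ($826M), NorthTel→Band D ($751M), Pulse→Band B ($841M); total welfare W = $3918M.
NorthTel receives Band D at value $751M, so the others get W − 751 = $3167M.
Without NorthTel: best allocation of the remaining 4 bidders over all 5 bands is Meridian→Band F ($790M), OrbitCom→Band E ($807M), ClearBand→Band D ($934M), Pulse→Band B ($841M), total $3372M.
VCG payment = (others' best without NorthTel) − (others' welfare with NorthTel) = 3372 − 3167 = $205M.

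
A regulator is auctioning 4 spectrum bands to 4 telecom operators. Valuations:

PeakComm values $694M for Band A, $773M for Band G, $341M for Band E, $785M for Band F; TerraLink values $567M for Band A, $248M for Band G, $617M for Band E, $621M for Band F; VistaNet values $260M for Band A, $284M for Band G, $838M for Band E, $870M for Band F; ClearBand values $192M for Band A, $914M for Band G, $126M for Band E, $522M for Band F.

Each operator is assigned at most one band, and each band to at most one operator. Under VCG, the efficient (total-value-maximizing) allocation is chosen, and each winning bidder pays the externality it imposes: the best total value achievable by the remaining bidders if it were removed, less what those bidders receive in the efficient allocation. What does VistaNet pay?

Efficient allocation: PeakComm→Band F ($785M), TerraLink→Band A ($567M), VistaNet→Band E ($838M), ClearBand→Band G ($914M); total welfare W = $3104M.
VistaNet receives Band E at value $838M, so the others get W − 838 = $2266M.
Without VistaNet: best allocation of the remaining 3 bidders over all 4 bands is PeakComm→Band F ($785M), TerraLink→Band E ($617M), ClearBand→Band G ($914M), total $2316M.
VCG payment = (others' best without VistaNet) − (others' welfare with VistaNet) = 2316 − 2266 = $50M.

VistaNet pays $50M.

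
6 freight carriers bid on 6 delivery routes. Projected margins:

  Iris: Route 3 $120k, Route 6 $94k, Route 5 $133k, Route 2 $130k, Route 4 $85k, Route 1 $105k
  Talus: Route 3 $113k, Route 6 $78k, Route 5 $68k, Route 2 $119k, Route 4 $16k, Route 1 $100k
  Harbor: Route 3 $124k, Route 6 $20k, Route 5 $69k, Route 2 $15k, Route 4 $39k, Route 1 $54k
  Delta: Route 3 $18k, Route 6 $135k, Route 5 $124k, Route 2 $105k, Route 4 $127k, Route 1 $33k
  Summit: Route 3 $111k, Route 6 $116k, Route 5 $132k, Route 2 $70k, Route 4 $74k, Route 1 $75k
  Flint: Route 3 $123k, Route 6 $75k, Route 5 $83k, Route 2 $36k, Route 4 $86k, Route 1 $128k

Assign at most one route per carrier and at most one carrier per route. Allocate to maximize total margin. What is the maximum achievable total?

Maximum total: $747k

Optimal: Iris→Route 5 ($133k), Talus→Route 2 ($119k), Harbor→Route 3 ($124k), Delta→Route 4 ($127k), Summit→Route 6 ($116k), Flint→Route 1 ($128k) — total 133+119+124+127+116+128 = $747k.
Row-greedy (each carrier in turn takes its best remaining route) gives $672k, worse by 75.
Swapping Harbor↔Flint (Harbor→Route 1 $54k, Flint→Route 3 $123k) loses 75.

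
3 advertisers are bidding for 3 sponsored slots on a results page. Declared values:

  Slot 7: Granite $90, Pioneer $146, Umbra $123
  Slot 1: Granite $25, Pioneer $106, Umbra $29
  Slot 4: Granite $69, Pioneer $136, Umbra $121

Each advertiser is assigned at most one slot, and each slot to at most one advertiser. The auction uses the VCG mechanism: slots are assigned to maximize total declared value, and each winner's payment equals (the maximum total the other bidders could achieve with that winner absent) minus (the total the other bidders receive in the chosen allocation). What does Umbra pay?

Efficient allocation: Granite→Slot 7 ($90), Pioneer→Slot 1 ($106), Umbra→Slot 4 ($121); total welfare W = $317.
Umbra receives Slot 4 at value $121, so the others get W − 121 = $196.
Without Umbra: best allocation of the remaining 2 bidders over all 3 slots is Granite→Slot 7 ($90), Pioneer→Slot 4 ($136), total $226.
VCG payment = (others' best without Umbra) − (others' welfare with Umbra) = 226 − 196 = $30.

Umbra pays $30.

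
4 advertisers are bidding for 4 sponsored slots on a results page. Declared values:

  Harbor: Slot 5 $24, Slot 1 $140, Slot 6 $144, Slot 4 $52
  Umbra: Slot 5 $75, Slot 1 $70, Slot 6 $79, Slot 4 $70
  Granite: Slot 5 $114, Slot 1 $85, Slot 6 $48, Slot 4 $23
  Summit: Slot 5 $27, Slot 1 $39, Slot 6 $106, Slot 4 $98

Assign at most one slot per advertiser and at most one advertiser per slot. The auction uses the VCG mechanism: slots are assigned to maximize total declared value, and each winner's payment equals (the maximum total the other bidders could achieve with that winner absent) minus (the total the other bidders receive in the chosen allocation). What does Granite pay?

Granite pays $4.

Efficient allocation: Harbor→Slot 1 ($140), Umbra→Slot 6 ($79), Granite→Slot 5 ($114), Summit→Slot 4 ($98); total welfare W = $431.
Granite receives Slot 5 at value $114, so the others get W − 114 = $317.
Without Granite: best allocation of the remaining 3 bidders over all 4 slots is Harbor→Slot 1 ($140), Umbra→Slot 5 ($75), Summit→Slot 6 ($106), total $321.
VCG payment = (others' best without Granite) − (others' welfare with Granite) = 321 − 317 = $4.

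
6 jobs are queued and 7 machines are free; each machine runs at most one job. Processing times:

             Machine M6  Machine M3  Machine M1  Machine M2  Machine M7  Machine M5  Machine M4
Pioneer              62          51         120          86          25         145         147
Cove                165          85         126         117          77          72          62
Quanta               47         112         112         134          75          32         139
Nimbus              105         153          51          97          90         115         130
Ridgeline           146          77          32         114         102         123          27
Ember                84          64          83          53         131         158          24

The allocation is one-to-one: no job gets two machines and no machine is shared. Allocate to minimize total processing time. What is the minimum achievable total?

Minimum total: 273 min

This is the linear assignment problem.
Optimal: Pioneer→Machine M7 (25 min), Cove→Machine M3 (85 min), Quanta→Machine M5 (32 min), Nimbus→Machine M1 (51 min), Ridgeline→Machine M4 (27 min), Ember→Machine M2 (53 min) — total 25+85+32+51+27+53 = 273 min.
Row-greedy (each job in turn takes its cheapest remaining machine) gives 300 min, worse by 27.
Next-best assignment: Pioneer→Machine M7, Cove→Machine M5, Quanta→Machine M6, Nimbus→Machine M1, Ridgeline→Machine M4, Ember→Machine M2 = 275 min.
Swapping Ember↔Cove (Ember→Machine M3 64 min, Cove→Machine M2 117 min) adds 43.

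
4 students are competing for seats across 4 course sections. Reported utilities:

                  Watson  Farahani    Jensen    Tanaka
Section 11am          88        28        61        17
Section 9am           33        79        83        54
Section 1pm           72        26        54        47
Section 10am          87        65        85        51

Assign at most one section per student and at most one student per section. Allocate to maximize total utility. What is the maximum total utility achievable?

Maximum total: 299 points

Optimal: Watson→Section 11am (88 points), Farahani→Section 9am (79 points), Jensen→Section 10am (85 points), Tanaka→Section 1pm (47 points) — total 88+79+85+47 = 299 points.
Column-greedy (each section in turn goes to its best remaining student) gives 283 points, worse by 16.
Swapping Jensen↔Farahani (Jensen→Section 9am 83 points, Farahani→Section 10am 65 points) loses 16.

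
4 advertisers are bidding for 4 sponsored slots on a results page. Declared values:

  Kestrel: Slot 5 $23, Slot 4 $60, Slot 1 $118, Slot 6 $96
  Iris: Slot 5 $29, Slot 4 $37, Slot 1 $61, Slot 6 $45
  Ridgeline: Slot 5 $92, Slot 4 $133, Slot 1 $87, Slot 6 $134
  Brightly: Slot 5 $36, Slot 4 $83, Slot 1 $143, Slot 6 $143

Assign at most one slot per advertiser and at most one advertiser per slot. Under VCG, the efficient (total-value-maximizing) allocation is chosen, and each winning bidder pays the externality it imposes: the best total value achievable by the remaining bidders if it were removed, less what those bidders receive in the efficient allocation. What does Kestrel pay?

Efficient allocation: Kestrel→Slot 1 ($118), Iris→Slot 5 ($29), Ridgeline→Slot 4 ($133), Brightly→Slot 6 ($143); total welfare W = $423.
Kestrel receives Slot 1 at value $118, so the others get W − 118 = $305.
Without Kestrel: best allocation of the remaining 3 bidders over all 4 slots is Iris→Slot 1 ($61), Ridgeline→Slot 4 ($133), Brightly→Slot 6 ($143), total $337.
VCG payment = (others' best without Kestrel) − (others' welfare with Kestrel) = 337 − 305 = $32.

Kestrel pays $32.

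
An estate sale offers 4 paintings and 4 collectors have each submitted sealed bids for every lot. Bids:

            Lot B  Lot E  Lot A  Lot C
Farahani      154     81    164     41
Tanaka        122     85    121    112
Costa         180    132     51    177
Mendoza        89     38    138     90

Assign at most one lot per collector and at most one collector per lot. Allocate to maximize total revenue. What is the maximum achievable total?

Max total: $554

This is a one-to-one assignment (maximum-weight bipartite matching).
Optimal: Farahani→Lot B ($154), Tanaka→Lot E ($85), Costa→Lot C ($177), Mendoza→Lot A ($138) — total 154+85+177+138 = $554.
Next-best assignment: Farahani→Lot B, Tanaka→Lot C, Costa→Lot E, Mendoza→Lot A = $536.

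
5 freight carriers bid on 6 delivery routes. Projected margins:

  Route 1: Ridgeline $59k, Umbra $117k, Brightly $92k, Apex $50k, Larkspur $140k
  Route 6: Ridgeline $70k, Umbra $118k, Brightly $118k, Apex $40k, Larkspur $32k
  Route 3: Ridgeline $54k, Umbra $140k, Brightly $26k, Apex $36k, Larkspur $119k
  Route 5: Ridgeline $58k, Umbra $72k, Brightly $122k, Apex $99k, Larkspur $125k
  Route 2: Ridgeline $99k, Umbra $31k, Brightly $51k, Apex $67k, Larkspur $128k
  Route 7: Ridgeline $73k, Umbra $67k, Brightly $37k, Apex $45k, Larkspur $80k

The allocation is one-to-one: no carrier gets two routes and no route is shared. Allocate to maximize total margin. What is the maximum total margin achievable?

Optimal: Ridgeline→Route 2 ($99k), Umbra→Route 3 ($140k), Brightly→Route 6 ($118k), Apex→Route 5 ($99k), Larkspur→Route 1 ($140k) — total 99+140+118+99+140 = $596k.
Column-greedy (each route in turn goes to its best remaining carrier) gives $501k, worse by 95.
Next-best assignment: Ridgeline→Route 7, Umbra→Route 3, Brightly→Route 6, Apex→Route 5, Larkspur→Route 1 = $570k.

Maximum total: $596k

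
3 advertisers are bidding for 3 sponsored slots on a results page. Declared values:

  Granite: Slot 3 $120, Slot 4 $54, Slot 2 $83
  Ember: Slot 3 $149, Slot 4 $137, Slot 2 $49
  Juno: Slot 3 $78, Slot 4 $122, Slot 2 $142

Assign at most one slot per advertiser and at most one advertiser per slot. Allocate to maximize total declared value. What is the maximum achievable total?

Maximum total: $399

Treat this as an assignment problem: match each advertiser to one slot.
Optimal: Granite→Slot 3 ($120), Ember→Slot 4 ($137), Juno→Slot 2 ($142) — total 120+137+142 = $399.
Column-greedy (each slot in turn goes to its best remaining advertiser) gives $354, worse by 45.
Next-best assignment: Granite→Slot 2, Ember→Slot 3, Juno→Slot 4 = $354.
Checked against all permutations: $399 is optimal.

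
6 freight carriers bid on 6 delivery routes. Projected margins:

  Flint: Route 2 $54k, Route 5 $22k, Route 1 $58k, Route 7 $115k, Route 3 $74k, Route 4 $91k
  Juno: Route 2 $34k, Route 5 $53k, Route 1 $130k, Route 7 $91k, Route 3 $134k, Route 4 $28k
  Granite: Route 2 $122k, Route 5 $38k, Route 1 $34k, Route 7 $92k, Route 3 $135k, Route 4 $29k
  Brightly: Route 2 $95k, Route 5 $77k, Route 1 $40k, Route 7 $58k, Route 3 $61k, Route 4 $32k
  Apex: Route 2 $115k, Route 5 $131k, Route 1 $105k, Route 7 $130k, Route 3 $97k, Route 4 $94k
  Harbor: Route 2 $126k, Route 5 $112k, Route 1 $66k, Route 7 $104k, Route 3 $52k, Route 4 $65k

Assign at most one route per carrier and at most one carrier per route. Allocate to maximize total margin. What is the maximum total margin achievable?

Max total: $693k

This is the linear assignment problem.
Optimal: Flint→Route 4 ($91k), Juno→Route 1 ($130k), Granite→Route 3 ($135k), Brightly→Route 2 ($95k), Apex→Route 7 ($130k), Harbor→Route 5 ($112k) — total 91+130+135+95+130+112 = $693k.
Max-entry greedy (repeatedly take the single best remaining cell) gives $669k, worse by 24.
Next-best assignment: Flint→Route 4, Juno→Route 1, Granite→Route 3, Brightly→Route 5, Apex→Route 7, Harbor→Route 2 = $689k.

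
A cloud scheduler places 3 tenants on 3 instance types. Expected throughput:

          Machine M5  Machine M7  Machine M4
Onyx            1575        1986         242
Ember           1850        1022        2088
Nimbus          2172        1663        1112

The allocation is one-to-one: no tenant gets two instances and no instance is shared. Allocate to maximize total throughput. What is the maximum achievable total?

Optimal: Onyx→Machine M7 (1986 ops/s), Ember→Machine M4 (2088 ops/s), Nimbus→Machine M5 (2172 ops/s) — total 1986+2088+2172 = 6246 ops/s.
No other one-to-one assignment exceeds 6246 ops/s.

Maximum total: 6246 ops/s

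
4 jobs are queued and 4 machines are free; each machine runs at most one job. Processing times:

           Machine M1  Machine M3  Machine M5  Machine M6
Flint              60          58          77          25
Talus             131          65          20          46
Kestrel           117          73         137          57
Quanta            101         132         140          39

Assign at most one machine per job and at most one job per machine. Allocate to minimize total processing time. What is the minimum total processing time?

Treat this as an assignment problem: match each job to one machine.
Optimal: Flint→Machine M1 (60 min), Talus→Machine M5 (20 min), Kestrel→Machine M3 (73 min), Quanta→Machine M6 (39 min) — total 60+20+73+39 = 192 min.
Column-greedy (each machine in turn goes to its cheapest remaining job) gives 301 min, worse by 109.
Swapping Quanta↔Talus (Quanta→Machine M5 140 min, Talus→Machine M6 46 min) adds 127.
Checked against all permutations: 192 min is optimal.

Min total: 192 min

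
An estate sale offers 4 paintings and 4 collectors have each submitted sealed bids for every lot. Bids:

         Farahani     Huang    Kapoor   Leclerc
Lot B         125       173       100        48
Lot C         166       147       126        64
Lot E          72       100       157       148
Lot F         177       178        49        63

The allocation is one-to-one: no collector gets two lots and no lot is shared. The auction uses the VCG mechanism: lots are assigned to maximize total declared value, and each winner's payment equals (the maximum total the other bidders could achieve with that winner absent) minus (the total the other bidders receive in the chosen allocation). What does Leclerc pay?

Leclerc pays $31.

Efficient allocation: Farahani→Lot F ($177), Huang→Lot B ($173), Kapoor→Lot C ($126), Leclerc→Lot E ($148); total welfare W = $624.
Leclerc receives Lot E at value $148, so the others get W − 148 = $476.
Without Leclerc: best allocation of the remaining 3 bidders over all 4 lots is Farahani→Lot F ($177), Huang→Lot B ($173), Kapoor→Lot E ($157), total $507.
VCG payment = (others' best without Leclerc) − (others' welfare with Leclerc) = 507 − 476 = $31.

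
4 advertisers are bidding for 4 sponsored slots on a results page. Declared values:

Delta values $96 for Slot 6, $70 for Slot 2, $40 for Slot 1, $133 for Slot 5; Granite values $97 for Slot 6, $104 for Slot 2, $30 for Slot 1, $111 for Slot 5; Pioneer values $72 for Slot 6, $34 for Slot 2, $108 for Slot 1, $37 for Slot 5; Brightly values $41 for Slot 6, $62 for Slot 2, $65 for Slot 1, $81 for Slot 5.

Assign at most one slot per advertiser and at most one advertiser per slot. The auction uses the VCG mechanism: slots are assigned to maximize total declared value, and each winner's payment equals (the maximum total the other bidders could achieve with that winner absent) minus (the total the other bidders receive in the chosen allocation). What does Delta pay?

Delta pays $26.

Efficient allocation: Delta→Slot 5 ($133), Granite→Slot 6 ($97), Pioneer→Slot 1 ($108), Brightly→Slot 2 ($62); total welfare W = $400.
Delta receives Slot 5 at value $133, so the others get W − 133 = $267.
Without Delta: best allocation of the remaining 3 bidders over all 4 slots is Granite→Slot 2 ($104), Pioneer→Slot 1 ($108), Brightly→Slot 5 ($81), total $293.
VCG payment = (others' best without Delta) − (others' welfare with Delta) = 293 − 267 = $26.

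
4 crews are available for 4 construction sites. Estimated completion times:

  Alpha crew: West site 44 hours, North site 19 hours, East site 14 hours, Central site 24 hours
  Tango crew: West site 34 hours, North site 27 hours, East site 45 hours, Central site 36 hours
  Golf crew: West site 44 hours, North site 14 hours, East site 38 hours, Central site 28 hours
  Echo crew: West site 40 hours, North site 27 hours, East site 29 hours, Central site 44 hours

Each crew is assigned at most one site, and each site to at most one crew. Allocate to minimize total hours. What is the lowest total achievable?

Minimum total: 101 hours

This is a one-to-one assignment (minimum-cost bipartite matching).
Optimal: Alpha crew→Central site (24 hours), Tango crew→West site (34 hours), Golf crew→North site (14 hours), Echo crew→East site (29 hours) — total 24+34+14+29 = 101 hours.
Row-greedy (each crew in turn takes its cheapest remaining site) gives 109 hours, worse by 8.
Next-best assignment: Alpha crew→East site, Tango crew→West site, Golf crew→Central site, Echo crew→North site = 103 hours.
Swapping Echo crew↔Alpha crew (Echo crew→Central site 44 hours, Alpha crew→East site 14 hours) adds 5.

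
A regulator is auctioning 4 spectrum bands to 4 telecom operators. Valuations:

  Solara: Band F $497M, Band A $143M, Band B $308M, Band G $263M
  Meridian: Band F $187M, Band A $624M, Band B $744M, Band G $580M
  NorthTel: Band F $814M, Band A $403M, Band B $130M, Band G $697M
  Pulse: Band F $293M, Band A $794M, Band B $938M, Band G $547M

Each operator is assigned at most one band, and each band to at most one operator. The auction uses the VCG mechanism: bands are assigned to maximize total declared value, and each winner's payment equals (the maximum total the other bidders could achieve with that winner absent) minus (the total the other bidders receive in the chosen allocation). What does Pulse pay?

Pulse pays $120M.

Efficient allocation: Solara→Band F ($497M), Meridian→Band A ($624M), NorthTel→Band G ($697M), Pulse→Band B ($938M); total welfare W = $2756M.
Pulse receives Band B at value $938M, so the others get W − 938 = $1818M.
Without Pulse: best allocation of the remaining 3 bidders over all 4 bands is Solara→Band F ($497M), Meridian→Band B ($744M), NorthTel→Band G ($697M), total $1938M.
VCG payment = (others' best without Pulse) − (others' welfare with Pulse) = 1938 − 1818 = $120M.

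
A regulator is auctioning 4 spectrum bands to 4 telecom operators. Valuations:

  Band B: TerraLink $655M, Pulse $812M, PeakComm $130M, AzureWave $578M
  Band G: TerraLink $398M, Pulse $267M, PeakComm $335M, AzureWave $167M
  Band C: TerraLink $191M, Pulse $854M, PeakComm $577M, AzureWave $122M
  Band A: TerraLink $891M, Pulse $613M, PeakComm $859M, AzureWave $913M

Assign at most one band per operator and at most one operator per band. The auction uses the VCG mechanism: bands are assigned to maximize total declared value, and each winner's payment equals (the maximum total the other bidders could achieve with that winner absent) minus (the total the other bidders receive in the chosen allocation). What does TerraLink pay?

Efficient allocation: TerraLink→Band B ($655M), Pulse→Band C ($854M), PeakComm→Band G ($335M), AzureWave→Band A ($913M); total welfare W = $2757M.
TerraLink receives Band B at value $655M, so the others get W − 655 = $2102M.
Without TerraLink: best allocation of the remaining 3 bidders over all 4 bands is Pulse→Band B ($812M), PeakComm→Band C ($577M), AzureWave→Band A ($913M), total $2302M.
VCG payment = (others' best without TerraLink) − (others' welfare with TerraLink) = 2302 − 2102 = $200M.

TerraLink pays $200M.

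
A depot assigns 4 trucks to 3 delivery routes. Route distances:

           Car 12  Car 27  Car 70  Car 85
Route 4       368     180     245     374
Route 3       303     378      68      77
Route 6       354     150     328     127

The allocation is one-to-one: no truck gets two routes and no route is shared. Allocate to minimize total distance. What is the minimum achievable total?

Minimum total: 375 km

Optimal: Car 27→Route 4 (180 km), Car 70→Route 3 (68 km), Car 85→Route 6 (127 km) — total 180+68+127 = 375 km.
Row-greedy (each truck in turn takes its cheapest remaining route) gives 698 km, worse by 323.
Swapping Car 27↔Car 85 (Car 27→Route 6 150 km, Car 85→Route 4 374 km) adds 217.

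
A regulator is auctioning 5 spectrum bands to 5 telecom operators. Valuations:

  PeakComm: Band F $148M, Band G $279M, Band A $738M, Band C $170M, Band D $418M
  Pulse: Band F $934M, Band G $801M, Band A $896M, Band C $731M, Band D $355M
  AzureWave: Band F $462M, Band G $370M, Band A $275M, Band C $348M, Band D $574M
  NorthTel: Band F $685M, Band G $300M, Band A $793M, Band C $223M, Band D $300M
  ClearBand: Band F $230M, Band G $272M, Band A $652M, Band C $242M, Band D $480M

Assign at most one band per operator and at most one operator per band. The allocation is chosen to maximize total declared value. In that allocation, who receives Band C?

This is the linear assignment problem.
Optimal: PeakComm→Band A ($738M), Pulse→Band G ($801M), AzureWave→Band C ($348M), NorthTel→Band F ($685M), ClearBand→Band D ($480M) — total 738+801+348+685+480 = $3052M.
Column-greedy (each band in turn goes to its best remaining operator) gives $2757M, worse by 295.
Next-best assignment: PeakComm→Band A, Pulse→Band G, AzureWave→Band D, NorthTel→Band F, ClearBand→Band C = $3040M.
No other one-to-one assignment exceeds $3052M.
AzureWave's own top band is Band D ($574M), but forcing AzureWave→Band D and reassigning the rest optimally gives only $3040M — worse by 12.

AzureWave receives Band C.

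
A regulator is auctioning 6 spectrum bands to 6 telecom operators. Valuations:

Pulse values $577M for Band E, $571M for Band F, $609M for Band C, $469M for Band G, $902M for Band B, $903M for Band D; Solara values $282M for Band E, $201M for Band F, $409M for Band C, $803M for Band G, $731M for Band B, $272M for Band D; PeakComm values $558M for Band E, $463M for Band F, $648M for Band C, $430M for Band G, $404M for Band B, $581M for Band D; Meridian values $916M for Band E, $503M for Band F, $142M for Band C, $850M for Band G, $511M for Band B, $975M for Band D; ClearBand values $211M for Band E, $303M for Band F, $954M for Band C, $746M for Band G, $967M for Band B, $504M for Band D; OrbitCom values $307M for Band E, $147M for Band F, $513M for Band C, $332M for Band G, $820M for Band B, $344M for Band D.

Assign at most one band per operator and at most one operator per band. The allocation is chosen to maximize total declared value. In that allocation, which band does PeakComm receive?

This is a one-to-one assignment (maximum-weight bipartite matching).
Optimal: Pulse→Band D ($903M), Solara→Band G ($803M), PeakComm→Band F ($463M), Meridian→Band E ($916M), ClearBand→Band C ($954M), OrbitCom→Band B ($820M) — total 903+803+463+916+954+820 = $4859M.
Max-entry greedy (repeatedly take the single best remaining cell) gives $4117M, worse by 742.
PeakComm's own top band is Band C ($648M), but forcing PeakComm→Band C and reassigning the rest optimally gives only $4393M — worse by 466.

PeakComm receives Band F.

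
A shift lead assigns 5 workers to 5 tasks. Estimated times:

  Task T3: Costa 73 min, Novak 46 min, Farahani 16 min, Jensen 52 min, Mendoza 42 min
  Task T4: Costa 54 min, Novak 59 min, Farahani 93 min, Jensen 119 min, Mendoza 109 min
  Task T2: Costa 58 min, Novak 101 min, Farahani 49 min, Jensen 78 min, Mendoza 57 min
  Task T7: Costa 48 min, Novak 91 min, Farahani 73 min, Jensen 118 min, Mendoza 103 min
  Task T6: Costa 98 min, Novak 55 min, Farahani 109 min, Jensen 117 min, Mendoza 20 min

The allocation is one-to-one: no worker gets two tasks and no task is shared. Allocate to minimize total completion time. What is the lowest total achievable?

Minimum total: 221 min

Optimal: Costa→Task T7 (48 min), Novak→Task T4 (59 min), Farahani→Task T3 (16 min), Jensen→Task T2 (78 min), Mendoza→Task T6 (20 min) — total 48+59+16+78+20 = 221 min.
Column-greedy (each task in turn goes to its cheapest remaining worker) gives 335 min, worse by 114.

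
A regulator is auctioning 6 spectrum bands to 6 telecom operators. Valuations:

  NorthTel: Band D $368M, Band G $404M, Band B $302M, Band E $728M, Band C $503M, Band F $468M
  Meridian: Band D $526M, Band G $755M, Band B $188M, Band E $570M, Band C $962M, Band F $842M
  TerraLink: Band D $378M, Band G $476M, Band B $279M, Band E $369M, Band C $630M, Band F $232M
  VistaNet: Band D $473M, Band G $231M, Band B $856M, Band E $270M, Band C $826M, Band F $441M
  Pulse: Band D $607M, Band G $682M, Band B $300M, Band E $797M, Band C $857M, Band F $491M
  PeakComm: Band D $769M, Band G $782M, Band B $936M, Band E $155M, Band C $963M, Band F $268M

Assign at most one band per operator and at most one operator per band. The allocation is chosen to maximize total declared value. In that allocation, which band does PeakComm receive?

PeakComm receives Band D.

Treat this as an assignment problem: match each operator to one band.
Optimal: NorthTel→Band E ($728M), Meridian→Band F ($842M), TerraLink→Band G ($476M), VistaNet→Band B ($856M), Pulse→Band C ($857M), PeakComm→Band D ($769M) — total 728+842+476+856+857+769 = $4528M.
Column-greedy (each band in turn goes to its best remaining operator) gives $4275M, worse by 253.
PeakComm's own top band is Band C ($963M), but forcing PeakComm→Band C and reassigning the rest optimally gives only $4472M — worse by 56.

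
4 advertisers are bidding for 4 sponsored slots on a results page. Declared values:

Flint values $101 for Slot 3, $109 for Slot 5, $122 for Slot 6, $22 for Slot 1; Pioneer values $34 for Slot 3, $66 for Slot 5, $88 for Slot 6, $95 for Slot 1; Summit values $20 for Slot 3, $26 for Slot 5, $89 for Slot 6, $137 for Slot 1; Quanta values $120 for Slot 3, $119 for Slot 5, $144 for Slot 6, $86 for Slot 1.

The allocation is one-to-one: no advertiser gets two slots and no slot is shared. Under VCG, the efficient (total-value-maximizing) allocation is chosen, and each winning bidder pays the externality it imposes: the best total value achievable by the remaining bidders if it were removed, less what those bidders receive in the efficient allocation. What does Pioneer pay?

Efficient allocation: Flint→Slot 5 ($109), Pioneer→Slot 6 ($88), Summit→Slot 1 ($137), Quanta→Slot 3 ($120); total welfare W = $454.
Pioneer receives Slot 6 at value $88, so the others get W − 88 = $366.
Without Pioneer: best allocation of the remaining 3 bidders over all 4 slots is Flint→Slot 5 ($109), Summit→Slot 1 ($137), Quanta→Slot 6 ($144), total $390.
VCG payment = (others' best without Pioneer) − (others' welfare with Pioneer) = 390 − 366 = $24.

Pioneer pays $24.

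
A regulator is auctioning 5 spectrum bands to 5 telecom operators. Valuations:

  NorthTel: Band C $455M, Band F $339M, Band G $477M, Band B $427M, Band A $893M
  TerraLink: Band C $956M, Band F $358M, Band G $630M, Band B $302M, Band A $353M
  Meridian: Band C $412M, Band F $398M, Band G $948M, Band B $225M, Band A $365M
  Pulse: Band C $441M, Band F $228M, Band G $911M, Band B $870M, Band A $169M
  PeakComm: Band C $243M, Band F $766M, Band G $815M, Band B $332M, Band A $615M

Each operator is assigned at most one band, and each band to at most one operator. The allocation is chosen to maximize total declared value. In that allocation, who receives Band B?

Optimal: NorthTel→Band A ($893M), TerraLink→Band C ($956M), Meridian→Band G ($948M), Pulse→Band B ($870M), PeakComm→Band F ($766M) — total 893+956+948+870+766 = $4433M.
No other one-to-one assignment exceeds $4433M.
Pulse's own top band is Band G ($911M), but forcing Pulse→Band G and reassigning the rest optimally gives only $3751M — worse by 682.

Pulse receives Band B.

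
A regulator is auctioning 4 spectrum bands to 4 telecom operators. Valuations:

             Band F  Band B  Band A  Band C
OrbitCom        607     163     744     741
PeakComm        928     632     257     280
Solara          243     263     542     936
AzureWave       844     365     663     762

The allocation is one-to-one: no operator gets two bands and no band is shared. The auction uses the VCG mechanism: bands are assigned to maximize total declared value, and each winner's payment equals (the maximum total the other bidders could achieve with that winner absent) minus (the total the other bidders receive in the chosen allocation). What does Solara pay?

Efficient allocation: OrbitCom→Band A ($744M), PeakComm→Band B ($632M), Solara→Band C ($936M), AzureWave→Band F ($844M); total welfare W = $3156M.
Solara receives Band C at value $936M, so the others get W − 936 = $2220M.
Without Solara: best allocation of the remaining 3 bidders over all 4 bands is OrbitCom→Band A ($744M), PeakComm→Band F ($928M), AzureWave→Band C ($762M), total $2434M.
VCG payment = (others' best without Solara) − (others' welfare with Solara) = 2434 − 2220 = $214M.

Solara pays $214M.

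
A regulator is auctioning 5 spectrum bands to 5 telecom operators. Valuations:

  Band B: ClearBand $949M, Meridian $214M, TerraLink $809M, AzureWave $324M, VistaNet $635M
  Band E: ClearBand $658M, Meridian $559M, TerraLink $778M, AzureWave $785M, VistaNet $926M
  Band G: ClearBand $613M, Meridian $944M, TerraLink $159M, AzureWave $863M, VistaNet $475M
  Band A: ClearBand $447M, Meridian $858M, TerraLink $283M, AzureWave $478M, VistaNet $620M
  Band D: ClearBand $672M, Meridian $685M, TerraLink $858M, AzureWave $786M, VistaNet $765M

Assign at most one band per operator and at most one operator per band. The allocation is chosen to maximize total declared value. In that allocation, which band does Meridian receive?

Optimal: ClearBand→Band B ($949M), Meridian→Band A ($858M), TerraLink→Band D ($858M), AzureWave→Band G ($863M), VistaNet→Band E ($926M) — total 949+858+858+863+926 = $4454M.
Max-entry greedy (repeatedly take the single best remaining cell) gives $4155M, worse by 299.
No other one-to-one assignment exceeds $4454M.
Meridian's own top band is Band G ($944M), but forcing Meridian→Band G and reassigning the rest optimally gives only $4156M — worse by 298.

Meridian receives Band A.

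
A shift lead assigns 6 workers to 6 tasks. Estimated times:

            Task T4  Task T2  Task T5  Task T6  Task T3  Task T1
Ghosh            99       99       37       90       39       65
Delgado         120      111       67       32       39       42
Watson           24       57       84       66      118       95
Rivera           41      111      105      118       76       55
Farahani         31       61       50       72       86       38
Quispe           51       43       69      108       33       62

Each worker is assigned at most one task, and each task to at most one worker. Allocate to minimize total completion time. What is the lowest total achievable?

Optimal: Ghosh→Task T5 (37 min), Delgado→Task T6 (32 min), Watson→Task T2 (57 min), Rivera→Task T4 (41 min), Farahani→Task T1 (38 min), Quispe→Task T3 (33 min) — total 37+32+57+41+38+33 = 238 min.
Row-greedy (each worker in turn takes its cheapest remaining task) gives 242 min, worse by 4.
Swapping Quispe↔Farahani (Quispe→Task T1 62 min, Farahani→Task T3 86 min) adds 77.
Every other assignment is strictly worse.

Minimum total: 238 min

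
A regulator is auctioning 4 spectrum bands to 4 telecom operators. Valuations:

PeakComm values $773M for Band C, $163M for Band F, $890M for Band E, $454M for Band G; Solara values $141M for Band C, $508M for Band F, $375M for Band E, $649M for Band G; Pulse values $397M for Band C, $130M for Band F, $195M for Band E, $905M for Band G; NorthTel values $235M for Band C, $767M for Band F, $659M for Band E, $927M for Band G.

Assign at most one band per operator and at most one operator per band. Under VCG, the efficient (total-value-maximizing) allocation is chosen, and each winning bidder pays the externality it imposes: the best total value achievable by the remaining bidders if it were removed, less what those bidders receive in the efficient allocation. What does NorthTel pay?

NorthTel pays $117M.

Efficient allocation: PeakComm→Band C ($773M), Solara→Band F ($508M), Pulse→Band G ($905M), NorthTel→Band E ($659M); total welfare W = $2845M.
NorthTel receives Band E at value $659M, so the others get W − 659 = $2186M.
Without NorthTel: best allocation of the remaining 3 bidders over all 4 bands is PeakComm→Band E ($890M), Solara→Band F ($508M), Pulse→Band G ($905M), total $2303M.
VCG payment = (others' best without NorthTel) − (others' welfare with NorthTel) = 2303 − 2186 = $117M.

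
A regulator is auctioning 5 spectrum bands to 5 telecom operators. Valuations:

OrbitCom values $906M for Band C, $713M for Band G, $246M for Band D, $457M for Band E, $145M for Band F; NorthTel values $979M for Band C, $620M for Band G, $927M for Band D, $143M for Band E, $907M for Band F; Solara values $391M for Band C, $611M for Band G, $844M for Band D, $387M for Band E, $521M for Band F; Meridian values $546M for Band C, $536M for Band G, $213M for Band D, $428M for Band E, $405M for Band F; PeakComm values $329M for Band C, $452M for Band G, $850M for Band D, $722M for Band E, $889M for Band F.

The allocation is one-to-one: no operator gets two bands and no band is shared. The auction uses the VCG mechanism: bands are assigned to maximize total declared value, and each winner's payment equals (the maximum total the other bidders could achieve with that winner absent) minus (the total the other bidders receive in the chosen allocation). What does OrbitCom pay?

OrbitCom pays $239M.

Efficient allocation: OrbitCom→Band C ($906M), NorthTel→Band F ($907M), Solara→Band D ($844M), Meridian→Band G ($536M), PeakComm→Band E ($722M); total welfare W = $3915M.
OrbitCom receives Band C at value $906M, so the others get W − 906 = $3009M.
Without OrbitCom: best allocation of the remaining 4 bidders over all 5 bands is NorthTel→Band C ($979M), Solara→Band D ($844M), Meridian→Band G ($536M), PeakComm→Band F ($889M), total $3248M.
VCG payment = (others' best without OrbitCom) − (others' welfare with OrbitCom) = 3248 − 3009 = $239M.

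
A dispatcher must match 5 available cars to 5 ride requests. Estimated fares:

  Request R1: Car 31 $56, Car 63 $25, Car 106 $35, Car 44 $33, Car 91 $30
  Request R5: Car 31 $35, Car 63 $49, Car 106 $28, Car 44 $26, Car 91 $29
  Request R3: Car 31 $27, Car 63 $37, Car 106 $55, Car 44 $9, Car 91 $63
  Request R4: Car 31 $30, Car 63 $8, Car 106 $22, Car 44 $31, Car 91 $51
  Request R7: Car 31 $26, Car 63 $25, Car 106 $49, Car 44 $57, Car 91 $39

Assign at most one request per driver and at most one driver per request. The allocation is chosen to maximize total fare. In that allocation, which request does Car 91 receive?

Optimal: Car 31→Request R1 ($56), Car 63→Request R5 ($49), Car 106→Request R3 ($55), Car 44→Request R7 ($57), Car 91→Request R4 ($51) — total 56+49+55+57+51 = $268.
Column-greedy (each request in turn goes to its best remaining driver) gives $248, worse by 20.
Swapping Car 91↔Car 44 (Car 91→Request R7 $39, Car 44→Request R4 $31) loses 38.
Car 91's own top request is Request R3 ($63), but forcing Car 91→Request R3 and reassigning the rest optimally gives only $248 — worse by 20.

Car 91 receives Request R4.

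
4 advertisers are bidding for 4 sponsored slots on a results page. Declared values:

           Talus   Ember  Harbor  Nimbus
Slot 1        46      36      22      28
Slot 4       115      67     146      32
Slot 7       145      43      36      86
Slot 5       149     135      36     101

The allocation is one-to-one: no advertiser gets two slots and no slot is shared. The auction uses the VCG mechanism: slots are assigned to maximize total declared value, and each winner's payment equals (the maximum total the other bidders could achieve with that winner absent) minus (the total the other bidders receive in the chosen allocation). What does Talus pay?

Talus pays $58.

Efficient allocation: Talus→Slot 7 ($145), Ember→Slot 5 ($135), Harbor→Slot 4 ($146), Nimbus→Slot 1 ($28); total welfare W = $454.
Talus receives Slot 7 at value $145, so the others get W − 145 = $309.
Without Talus: best allocation of the remaining 3 bidders over all 4 slots is Ember→Slot 5 ($135), Harbor→Slot 4 ($146), Nimbus→Slot 7 ($86), total $367.
VCG payment = (others' best without Talus) − (others' welfare with Talus) = 367 − 309 = $58.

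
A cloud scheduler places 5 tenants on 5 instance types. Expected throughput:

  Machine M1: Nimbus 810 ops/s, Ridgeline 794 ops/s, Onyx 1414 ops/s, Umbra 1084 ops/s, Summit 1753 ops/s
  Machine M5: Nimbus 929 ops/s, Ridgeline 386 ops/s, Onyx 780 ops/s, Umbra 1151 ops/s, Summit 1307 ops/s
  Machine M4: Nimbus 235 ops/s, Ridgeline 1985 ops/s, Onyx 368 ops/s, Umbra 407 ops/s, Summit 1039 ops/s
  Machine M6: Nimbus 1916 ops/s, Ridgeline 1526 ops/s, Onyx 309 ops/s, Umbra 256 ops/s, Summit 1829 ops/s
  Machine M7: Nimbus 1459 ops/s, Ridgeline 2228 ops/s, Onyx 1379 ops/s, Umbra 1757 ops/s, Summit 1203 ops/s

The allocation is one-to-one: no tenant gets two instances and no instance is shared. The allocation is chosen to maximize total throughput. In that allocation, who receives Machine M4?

Optimal: Nimbus→Machine M6 (1916 ops/s), Ridgeline→Machine M4 (1985 ops/s), Onyx→Machine M1 (1414 ops/s), Umbra→Machine M7 (1757 ops/s), Summit→Machine M5 (1307 ops/s) — total 1916+1985+1414+1757+1307 = 8379 ops/s.
Column-greedy (each instance in turn goes to its best remaining tenant) gives 8184 ops/s, worse by 195.
Checked against all permutations: 8379 ops/s is optimal.
Ridgeline's own top instance is Machine M7 (2228 ops/s), but forcing Ridgeline→Machine M7 and reassigning the rest optimally gives only 7748 ops/s — worse by 631.

Ridgeline receives Machine M4.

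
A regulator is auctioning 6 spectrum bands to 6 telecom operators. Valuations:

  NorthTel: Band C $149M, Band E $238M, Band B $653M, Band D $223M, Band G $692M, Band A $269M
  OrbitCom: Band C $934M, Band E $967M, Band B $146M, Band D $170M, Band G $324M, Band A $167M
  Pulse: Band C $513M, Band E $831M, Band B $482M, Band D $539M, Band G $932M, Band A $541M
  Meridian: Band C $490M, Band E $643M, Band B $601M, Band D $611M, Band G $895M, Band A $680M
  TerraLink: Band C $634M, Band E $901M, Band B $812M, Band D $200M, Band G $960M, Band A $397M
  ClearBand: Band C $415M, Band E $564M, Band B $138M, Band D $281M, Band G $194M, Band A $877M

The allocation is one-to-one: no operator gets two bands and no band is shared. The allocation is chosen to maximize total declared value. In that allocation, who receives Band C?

OrbitCom receives Band C.

This is a one-to-one assignment (maximum-weight bipartite matching).
Optimal: NorthTel→Band B ($653M), OrbitCom→Band C ($934M), Pulse→Band G ($932M), Meridian→Band D ($611M), TerraLink→Band E ($901M), ClearBand→Band A ($877M) — total 653+934+932+611+901+877 = $4908M.
Row-greedy (each operator in turn takes its best remaining band) gives $4038M, worse by 870.
Checked against all permutations: $4908M is optimal.
OrbitCom's own top band is Band E ($967M), but forcing OrbitCom→Band E and reassigning the rest optimally gives only $4674M — worse by 234.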